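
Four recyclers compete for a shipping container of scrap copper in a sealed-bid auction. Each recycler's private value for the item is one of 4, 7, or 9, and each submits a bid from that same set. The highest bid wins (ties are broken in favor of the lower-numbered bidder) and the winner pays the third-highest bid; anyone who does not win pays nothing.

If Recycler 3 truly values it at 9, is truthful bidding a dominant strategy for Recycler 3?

Check each profile of the others' bids and compare truth against every alternative bid.
Others bid (4, 4, 9): truth gives 5, best alternative gives 0.
Others bid (4, 7, 4): truth gives 5, best alternative gives 0.
Others bid (7, 4, 4): truth gives 5, best alternative gives 0.
Others bid (4, 7, 7): truth gives 2, best alternative gives 0.
Others bid (4, 7, 9): truth gives 2, best alternative gives 0.
Others bid (7, 4, 7): truth gives 2, best alternative gives 0.
(Remaining 21 profiles checked similarly; truth is weakly best in each.)
In every case the truthful bid is at least as good as any alternative, so it is a dominant strategy.

Yes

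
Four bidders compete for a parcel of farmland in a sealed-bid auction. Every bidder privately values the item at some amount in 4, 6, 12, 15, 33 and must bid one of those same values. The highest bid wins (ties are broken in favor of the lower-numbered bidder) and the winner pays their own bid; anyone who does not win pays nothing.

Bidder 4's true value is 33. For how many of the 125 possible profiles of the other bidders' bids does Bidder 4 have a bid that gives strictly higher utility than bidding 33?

Others bid (4, 4, 4): truth gives 0; bid 6 gives 27 > 0. Violating.
Others bid (4, 4, 6): truth gives 0; bid 12 gives 21 > 0. Violating.
Others bid (4, 4, 12): truth gives 0; bid 15 gives 18 > 0. Violating.
Others bid (4, 6, 4): truth gives 0; bid 12 gives 21 > 0. Violating.
Others bid (4, 4, 15): truth gives 0; no alternative beats it.
Others bid (4, 4, 33): truth gives 0; no alternative beats it.
(Checking all 125 profiles: 27 have a profitable deviation, 98 do not.)

27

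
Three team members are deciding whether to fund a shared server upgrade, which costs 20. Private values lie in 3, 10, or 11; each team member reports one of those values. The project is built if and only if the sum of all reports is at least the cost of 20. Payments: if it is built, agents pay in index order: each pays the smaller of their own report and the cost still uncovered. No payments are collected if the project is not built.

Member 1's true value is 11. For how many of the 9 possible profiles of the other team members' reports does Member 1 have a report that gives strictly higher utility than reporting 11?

Others report (3, 10): truth gives 0; report 10 gives 1 > 0. Violating.
Others report (3, 11): truth gives 0; report 10 gives 1 > 0. Violating.
Others report (10, 3): truth gives 0; report 10 gives 1 > 0. Violating.
Others report (10, 10): truth gives 0; report 3 gives 8 > 0. Violating.
Others report (3, 3): truth gives 0; no alternative beats it.
(Checking all 9 profiles: 8 have a profitable deviation, 1 does not.)

8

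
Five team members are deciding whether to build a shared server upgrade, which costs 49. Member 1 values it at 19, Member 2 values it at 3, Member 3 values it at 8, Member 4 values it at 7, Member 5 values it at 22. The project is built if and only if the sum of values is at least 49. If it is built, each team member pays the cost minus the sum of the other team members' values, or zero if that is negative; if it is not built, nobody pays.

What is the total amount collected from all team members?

21

Total value 59 ≥ cost 49, so it is built.
Member 1: others sum to 40; max(0, 49 - 40) = 9.
Member 2: others sum to 56; max(0, 49 - 56) = 0.
Member 3: others sum to 51; max(0, 49 - 51) = 0.
Member 4: others sum to 52; max(0, 49 - 52) = 0.
Member 5: others sum to 37; max(0, 49 - 37) = 12.
Total collected = 9 + 0 + 0 + 0 + 12 = 21.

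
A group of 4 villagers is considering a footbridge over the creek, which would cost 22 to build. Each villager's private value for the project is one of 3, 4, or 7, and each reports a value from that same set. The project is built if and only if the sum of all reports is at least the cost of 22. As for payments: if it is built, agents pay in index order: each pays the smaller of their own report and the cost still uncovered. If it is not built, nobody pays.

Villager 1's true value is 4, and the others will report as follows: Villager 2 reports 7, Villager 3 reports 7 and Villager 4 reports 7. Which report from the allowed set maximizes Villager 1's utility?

3

Report 3: project built, pays 3, utility 4 - 3 = 1.
Report 4: project built, pays 4, utility 4 - 4 = 0.
Report 7: project built, pays 7, utility 4 - 7 = -3.
The best choice is 3 with utility 1.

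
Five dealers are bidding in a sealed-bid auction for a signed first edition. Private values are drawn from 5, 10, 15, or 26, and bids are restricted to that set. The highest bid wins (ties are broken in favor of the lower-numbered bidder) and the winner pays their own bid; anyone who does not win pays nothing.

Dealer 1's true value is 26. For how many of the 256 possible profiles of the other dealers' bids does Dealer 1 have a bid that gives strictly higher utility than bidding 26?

Others bid (5, 5, 5, 5): truth gives 0; bid 5 gives 21 > 0. Violating.
Others bid (5, 5, 5, 10): truth gives 0; bid 10 gives 16 > 0. Violating.
Others bid (5, 5, 5, 15): truth gives 0; bid 15 gives 11 > 0. Violating.
Others bid (5, 5, 10, 5): truth gives 0; bid 10 gives 16 > 0. Violating.
Others bid (5, 5, 5, 26): truth gives 0; no alternative beats it.
Others bid (5, 5, 10, 26): truth gives 0; no alternative beats it.
(Checking all 256 profiles: 81 have a profitable deviation, 175 do not.)

81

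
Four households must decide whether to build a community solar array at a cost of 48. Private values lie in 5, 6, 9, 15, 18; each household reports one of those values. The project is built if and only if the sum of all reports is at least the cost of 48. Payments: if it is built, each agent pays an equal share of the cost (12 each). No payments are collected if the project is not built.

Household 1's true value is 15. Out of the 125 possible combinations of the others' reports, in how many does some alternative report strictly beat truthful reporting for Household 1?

15

Others report (5, 9, 18): truth gives 0; report 18 gives 3 > 0. Violating.
Others report (5, 18, 9): truth gives 0; report 18 gives 3 > 0. Violating.
Others report (6, 6, 18): truth gives 0; report 18 gives 3 > 0. Violating.
Others report (6, 9, 15): truth gives 0; report 18 gives 3 > 0. Violating.
Others report (5, 5, 5): truth gives 0; no alternative beats it.
Others report (5, 5, 6): truth gives 0; no alternative beats it.
(Checking all 125 profiles: 15 have a profitable deviation, 110 do not.)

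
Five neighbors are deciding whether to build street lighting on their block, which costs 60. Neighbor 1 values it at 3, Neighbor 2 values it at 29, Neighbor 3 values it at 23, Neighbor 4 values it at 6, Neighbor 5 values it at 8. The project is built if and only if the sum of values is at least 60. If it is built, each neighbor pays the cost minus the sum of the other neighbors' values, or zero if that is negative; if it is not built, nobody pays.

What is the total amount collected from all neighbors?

Total value 69 ≥ cost 60, so it is built.
Neighbor 1: others sum to 66; max(0, 60 - 66) = 0.
Neighbor 2: others sum to 40; max(0, 60 - 40) = 20.
Neighbor 3: others sum to 46; max(0, 60 - 46) = 14.
Neighbor 4: others sum to 63; max(0, 60 - 63) = 0.
Neighbor 5: others sum to 61; max(0, 60 - 61) = 0.
Total collected = 0 + 20 + 14 + 0 + 0 = 34.

34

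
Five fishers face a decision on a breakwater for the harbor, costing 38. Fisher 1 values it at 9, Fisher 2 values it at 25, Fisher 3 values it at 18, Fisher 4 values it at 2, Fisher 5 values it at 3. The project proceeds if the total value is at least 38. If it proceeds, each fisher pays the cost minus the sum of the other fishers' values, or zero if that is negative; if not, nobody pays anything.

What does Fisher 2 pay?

6

Total value 57 ≥ cost 38, so the project is built.
The other fishers' values sum to 32.
Cost minus that sum is 38 - 32 = 6.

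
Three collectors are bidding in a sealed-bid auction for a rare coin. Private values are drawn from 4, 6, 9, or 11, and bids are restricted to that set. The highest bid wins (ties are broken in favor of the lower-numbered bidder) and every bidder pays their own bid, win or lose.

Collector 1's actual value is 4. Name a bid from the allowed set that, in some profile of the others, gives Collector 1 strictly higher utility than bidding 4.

6

Suppose Collector 2 bids 4 and Collector 3 bids 6.
Bid 4: loses but pays 4, utility -4.
Bid 6: wins, pays 6, utility 4 - 6 = -2.
So bidding 6 beats truth here (-2 > -4).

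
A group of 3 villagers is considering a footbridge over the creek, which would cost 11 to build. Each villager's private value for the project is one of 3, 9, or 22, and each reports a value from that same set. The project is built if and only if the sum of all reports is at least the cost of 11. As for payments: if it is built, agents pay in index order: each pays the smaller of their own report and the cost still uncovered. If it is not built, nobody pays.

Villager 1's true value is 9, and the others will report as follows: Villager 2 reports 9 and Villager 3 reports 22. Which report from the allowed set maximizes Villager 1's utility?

3

Report 3: project built, pays 3, utility 9 - 3 = 6.
Report 9: project built, pays 9, utility 9 - 9 = 0.
Report 22: project built, pays 11, utility 9 - 11 = -2.
The best choice is 3 with utility 6.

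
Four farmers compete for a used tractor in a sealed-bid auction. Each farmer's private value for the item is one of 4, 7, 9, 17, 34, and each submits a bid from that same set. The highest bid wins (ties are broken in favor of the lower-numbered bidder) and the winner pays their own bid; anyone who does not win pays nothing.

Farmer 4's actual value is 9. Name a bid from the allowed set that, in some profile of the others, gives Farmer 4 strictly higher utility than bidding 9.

7

Suppose Farmer 1 bids 4, Farmer 2 bids 4 and Farmer 3 bids 4.
Bid 9: wins, pays 9, utility 9 - 9 = 0.
Bid 7: wins, pays 7, utility 9 - 7 = 2.
So bidding 7 beats truth here (2 > 0).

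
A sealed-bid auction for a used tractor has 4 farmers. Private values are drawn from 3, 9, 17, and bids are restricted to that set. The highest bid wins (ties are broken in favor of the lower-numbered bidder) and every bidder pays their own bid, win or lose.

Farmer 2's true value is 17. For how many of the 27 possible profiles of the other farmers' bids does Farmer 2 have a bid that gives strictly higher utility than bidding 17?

Others bid (3, 3, 3): truth gives 0; bid 9 gives 8 > 0. Violating.
Others bid (3, 3, 9): truth gives 0; bid 9 gives 8 > 0. Violating.
Others bid (3, 9, 3): truth gives 0; bid 9 gives 8 > 0. Violating.
Others bid (3, 9, 9): truth gives 0; bid 9 gives 8 > 0. Violating.
Others bid (3, 3, 17): truth gives 0; no alternative beats it.
Others bid (3, 9, 17): truth gives 0; no alternative beats it.
(Checking all 27 profiles: 13 have a profitable deviation, 14 do not.)

13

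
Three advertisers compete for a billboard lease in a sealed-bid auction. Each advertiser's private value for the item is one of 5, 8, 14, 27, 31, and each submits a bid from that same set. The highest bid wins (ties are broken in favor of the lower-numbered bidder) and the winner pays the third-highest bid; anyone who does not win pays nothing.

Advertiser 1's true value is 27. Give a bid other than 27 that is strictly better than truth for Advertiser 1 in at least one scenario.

Suppose Advertiser 2 bids 5 and Advertiser 3 bids 31.
Bid 27: loses, pays 0, utility 0.
Bid 31: wins, pays 5, utility 27 - 5 = 22.
So bidding 31 beats truth here (22 > 0).

31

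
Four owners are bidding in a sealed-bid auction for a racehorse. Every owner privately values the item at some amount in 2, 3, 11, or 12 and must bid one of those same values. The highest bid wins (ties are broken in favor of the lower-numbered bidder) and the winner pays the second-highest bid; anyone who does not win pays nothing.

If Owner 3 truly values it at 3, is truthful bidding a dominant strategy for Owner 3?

Yes

Check each profile of the others' bids and compare truth against every alternative bid.
Others bid (2, 2, 2): truth gives 1, best alternative gives 1.
Others bid (2, 2, 3): truth gives 0, best alternative gives 0.
Others bid (2, 2, 11): truth gives 0, best alternative gives 0.
Others bid (2, 2, 12): truth gives 0, best alternative gives 0.
Others bid (2, 3, 2): truth gives 0, best alternative gives 0.
Others bid (2, 3, 3): truth gives 0, best alternative gives 0.
(Remaining 58 profiles checked similarly; truth is weakly best in each.)
In every case the truthful bid is at least as good as any alternative, so it is a dominant strategy.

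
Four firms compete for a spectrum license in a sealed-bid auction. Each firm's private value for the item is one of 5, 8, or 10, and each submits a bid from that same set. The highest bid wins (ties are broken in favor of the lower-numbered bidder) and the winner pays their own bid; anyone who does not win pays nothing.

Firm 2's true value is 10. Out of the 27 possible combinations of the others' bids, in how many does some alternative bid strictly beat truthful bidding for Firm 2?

Others bid (5, 5, 5): truth gives 0; bid 8 gives 2 > 0. Violating.
Others bid (5, 5, 8): truth gives 0; bid 8 gives 2 > 0. Violating.
Others bid (5, 8, 5): truth gives 0; bid 8 gives 2 > 0. Violating.
Others bid (5, 8, 8): truth gives 0; bid 8 gives 2 > 0. Violating.
Others bid (5, 5, 10): truth gives 0; no alternative beats it.
Others bid (5, 8, 10): truth gives 0; no alternative beats it.
(Checking all 27 profiles: 4 have a profitable deviation, 23 do not.)

4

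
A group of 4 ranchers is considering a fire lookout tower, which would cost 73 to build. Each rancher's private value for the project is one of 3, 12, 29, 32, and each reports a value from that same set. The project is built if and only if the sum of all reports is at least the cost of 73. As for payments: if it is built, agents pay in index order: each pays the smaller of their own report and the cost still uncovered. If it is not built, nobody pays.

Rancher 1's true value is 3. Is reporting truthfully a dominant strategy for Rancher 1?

Check each profile of the others' reports and compare truth against every alternative report.
Others report (3, 29, 29): truth gives 0, best alternative gives -9.
Others report (3, 29, 32): truth gives 0, best alternative gives -9.
Others report (3, 32, 29): truth gives 0, best alternative gives -9.
Others report (3, 32, 32): truth gives 0, best alternative gives -9.
Others report (12, 29, 29): truth gives 0, best alternative gives -9.
Others report (12, 29, 32): truth gives 0, best alternative gives -9.
(Remaining 58 profiles checked similarly; truth is weakly best in each.)
In every case the truthful report is at least as good as any alternative, so it is a dominant strategy.

Yes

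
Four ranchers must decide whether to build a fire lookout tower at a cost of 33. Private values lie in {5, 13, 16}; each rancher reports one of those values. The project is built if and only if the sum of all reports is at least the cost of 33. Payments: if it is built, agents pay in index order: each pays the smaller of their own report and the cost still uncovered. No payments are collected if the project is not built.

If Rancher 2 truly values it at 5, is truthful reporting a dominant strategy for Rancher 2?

Yes

Check each profile of the others' reports and compare truth against every alternative report.
Others report (5, 5, 13): truth gives 0, best alternative gives -8.
Others report (5, 5, 16): truth gives 0, best alternative gives -8.
Others report (5, 13, 5): truth gives 0, best alternative gives -8.
Others report (5, 13, 13): truth gives 0, best alternative gives -8.
Others report (5, 13, 16): truth gives 0, best alternative gives -8.
Others report (5, 16, 5): truth gives 0, best alternative gives -8.
(Remaining 21 profiles checked similarly; truth is weakly best in each.)
In every case the truthful report is at least as good as any alternative, so it is a dominant strategy.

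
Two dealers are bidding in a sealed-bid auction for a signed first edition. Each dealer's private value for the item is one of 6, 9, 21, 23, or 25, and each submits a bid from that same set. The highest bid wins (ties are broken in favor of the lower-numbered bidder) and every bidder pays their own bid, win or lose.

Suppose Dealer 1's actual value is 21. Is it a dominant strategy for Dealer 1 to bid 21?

No

Consider the case where Dealer 2 bids 6.
Truthful bid 21: wins, pays 21, utility 21 - 21 = 0.
Bid 6 instead: wins, pays 6, utility 21 - 6 = 15.
Since 15 > 0, bidding 6 is strictly better here, so truthful bidding is not dominant.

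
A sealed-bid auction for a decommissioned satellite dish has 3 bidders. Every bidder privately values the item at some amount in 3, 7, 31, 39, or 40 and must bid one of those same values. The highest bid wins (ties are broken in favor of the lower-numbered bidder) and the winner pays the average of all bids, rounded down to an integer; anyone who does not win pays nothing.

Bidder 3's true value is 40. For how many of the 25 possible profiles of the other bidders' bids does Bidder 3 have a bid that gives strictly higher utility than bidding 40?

Others bid (3, 3): truth gives 25; bid 7 gives 36 > 25. Violating.
Others bid (3, 7): truth gives 24; bid 31 gives 27 > 24. Violating.
Others bid (7, 3): truth gives 24; bid 31 gives 27 > 24. Violating.
Others bid (7, 7): truth gives 22; bid 31 gives 25 > 22. Violating.
Others bid (3, 31): truth gives 16; no alternative beats it.
Others bid (3, 39): truth gives 13; no alternative beats it.
(Checking all 25 profiles: 7 have a profitable deviation, 18 do not.)

7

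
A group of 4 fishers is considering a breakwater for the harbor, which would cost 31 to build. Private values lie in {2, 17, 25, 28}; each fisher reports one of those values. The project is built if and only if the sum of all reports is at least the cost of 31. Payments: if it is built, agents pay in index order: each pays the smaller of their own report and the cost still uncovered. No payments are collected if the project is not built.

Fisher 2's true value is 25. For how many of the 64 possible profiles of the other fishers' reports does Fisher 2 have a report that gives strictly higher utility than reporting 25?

62

Others report (2, 2, 17): truth gives 0; report 17 gives 8 > 0. Violating.
Others report (2, 2, 25): truth gives 0; report 2 gives 23 > 0. Violating.
Others report (2, 2, 28): truth gives 0; report 2 gives 23 > 0. Violating.
Others report (2, 17, 2): truth gives 0; report 17 gives 8 > 0. Violating.
Others report (2, 2, 2): truth gives 0; no alternative beats it.
Others report (17, 2, 2): truth gives 11; no alternative beats it.
(Checking all 64 profiles: 62 have a profitable deviation, 2 do not.)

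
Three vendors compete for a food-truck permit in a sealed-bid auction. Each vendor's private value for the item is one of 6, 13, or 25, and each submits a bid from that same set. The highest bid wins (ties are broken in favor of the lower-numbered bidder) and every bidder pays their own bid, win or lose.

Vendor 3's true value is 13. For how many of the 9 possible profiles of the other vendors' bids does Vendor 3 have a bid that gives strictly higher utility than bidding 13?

Others bid (6, 13): truth gives -13; bid 6 gives -6 > -13. Violating.
Others bid (6, 25): truth gives -13; bid 6 gives -6 > -13. Violating.
Others bid (13, 6): truth gives -13; bid 6 gives -6 > -13. Violating.
Others bid (13, 13): truth gives -13; bid 6 gives -6 > -13. Violating.
Others bid (6, 6): truth gives 0; no alternative beats it.
(Checking all 9 profiles: 8 have a profitable deviation, 1 does not.)

8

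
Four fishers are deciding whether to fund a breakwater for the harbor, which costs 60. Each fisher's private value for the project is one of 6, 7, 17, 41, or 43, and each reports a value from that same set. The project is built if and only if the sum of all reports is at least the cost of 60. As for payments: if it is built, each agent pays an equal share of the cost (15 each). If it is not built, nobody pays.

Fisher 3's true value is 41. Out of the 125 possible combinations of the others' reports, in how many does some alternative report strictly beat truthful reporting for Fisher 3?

Others report (6, 6, 6): truth gives 0; report 43 gives 26 > 0. Violating.
Others report (6, 6, 7): truth gives 26; no alternative beats it.
Others report (6, 6, 17): truth gives 26; no alternative beats it.
(Checking all 125 profiles: 1 has a profitable deviation, 124 do not.)

1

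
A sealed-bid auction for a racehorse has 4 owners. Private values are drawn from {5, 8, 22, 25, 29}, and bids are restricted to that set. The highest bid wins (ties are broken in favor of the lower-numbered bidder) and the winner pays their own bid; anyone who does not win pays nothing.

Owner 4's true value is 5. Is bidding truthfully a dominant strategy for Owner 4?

Yes

Check each profile of the others' bids and compare truth against every alternative bid.
Others bid (5, 5, 5): truth gives 0, best alternative gives -3.
Others bid (5, 5, 8): truth gives 0, best alternative gives 0.
Others bid (5, 5, 22): truth gives 0, best alternative gives 0.
Others bid (5, 5, 25): truth gives 0, best alternative gives 0.
Others bid (5, 5, 29): truth gives 0, best alternative gives 0.
Others bid (5, 8, 5): truth gives 0, best alternative gives 0.
(Remaining 119 profiles checked similarly; truth is weakly best in each.)
In every case the truthful bid is at least as good as any alternative, so it is a dominant strategy.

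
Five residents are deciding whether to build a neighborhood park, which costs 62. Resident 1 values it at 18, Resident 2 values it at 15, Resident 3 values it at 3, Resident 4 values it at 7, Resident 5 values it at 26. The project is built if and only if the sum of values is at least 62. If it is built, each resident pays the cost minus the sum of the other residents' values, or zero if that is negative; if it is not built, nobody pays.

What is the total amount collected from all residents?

Total value 69 ≥ cost 62, so it is built.
Resident 1: others sum to 51; max(0, 62 - 51) = 11.
Resident 2: others sum to 54; max(0, 62 - 54) = 8.
Resident 3: others sum to 66; max(0, 62 - 66) = 0.
Resident 4: others sum to 62; max(0, 62 - 62) = 0.
Resident 5: others sum to 43; max(0, 62 - 43) = 19.
Total collected = 11 + 8 + 0 + 0 + 19 = 38.

38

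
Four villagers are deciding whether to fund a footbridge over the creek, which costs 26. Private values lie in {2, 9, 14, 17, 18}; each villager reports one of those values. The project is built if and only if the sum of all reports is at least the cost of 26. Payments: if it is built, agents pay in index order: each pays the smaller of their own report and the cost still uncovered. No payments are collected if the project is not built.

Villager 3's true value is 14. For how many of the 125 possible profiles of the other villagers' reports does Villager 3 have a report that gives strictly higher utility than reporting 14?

51

Others report (2, 2, 14): truth gives 0; report 9 gives 5 > 0. Violating.
Others report (2, 2, 17): truth gives 0; report 9 gives 5 > 0. Violating.
Others report (2, 2, 18): truth gives 0; report 9 gives 5 > 0. Violating.
Others report (2, 9, 9): truth gives 0; report 9 gives 5 > 0. Violating.
Others report (2, 2, 2): truth gives 0; no alternative beats it.
Others report (2, 2, 9): truth gives 0; no alternative beats it.
(Checking all 125 profiles: 51 have a profitable deviation, 74 do not.)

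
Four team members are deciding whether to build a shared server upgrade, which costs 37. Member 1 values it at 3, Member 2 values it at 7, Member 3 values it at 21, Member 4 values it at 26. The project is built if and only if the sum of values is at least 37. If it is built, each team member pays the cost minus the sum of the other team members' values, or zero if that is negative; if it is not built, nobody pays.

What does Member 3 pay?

1

Total value 57 ≥ cost 37, so the project is built.
The other team members' values sum to 36.
Cost minus that sum is 37 - 36 = 1.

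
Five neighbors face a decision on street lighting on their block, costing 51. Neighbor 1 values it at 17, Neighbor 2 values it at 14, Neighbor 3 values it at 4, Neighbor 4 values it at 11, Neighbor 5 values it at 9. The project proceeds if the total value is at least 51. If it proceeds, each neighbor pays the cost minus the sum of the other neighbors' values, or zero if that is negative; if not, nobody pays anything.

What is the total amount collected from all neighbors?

35

Total value 55 ≥ cost 51, so it is built.
Neighbor 1: others sum to 38; max(0, 51 - 38) = 13.
Neighbor 2: others sum to 41; max(0, 51 - 41) = 10.
Neighbor 3: others sum to 51; max(0, 51 - 51) = 0.
Neighbor 4: others sum to 44; max(0, 51 - 44) = 7.
Neighbor 5: others sum to 46; max(0, 51 - 46) = 5.
Total collected = 13 + 10 + 0 + 7 + 5 = 35.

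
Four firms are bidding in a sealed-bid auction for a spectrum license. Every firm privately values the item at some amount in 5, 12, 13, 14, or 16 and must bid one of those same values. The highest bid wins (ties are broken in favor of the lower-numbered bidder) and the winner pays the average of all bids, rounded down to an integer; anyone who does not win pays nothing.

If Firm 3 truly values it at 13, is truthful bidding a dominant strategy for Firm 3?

No

Consider the case where Firm 1 bids 5, Firm 2 bids 5 and Firm 4 bids 5.
Truthful bid 13: wins, pays 7, utility 13 - 7 = 6.
Bid 12 instead: wins, pays 6, utility 13 - 6 = 7.
Since 7 > 6, bidding 12 is strictly better here, so truthful bidding is not dominant.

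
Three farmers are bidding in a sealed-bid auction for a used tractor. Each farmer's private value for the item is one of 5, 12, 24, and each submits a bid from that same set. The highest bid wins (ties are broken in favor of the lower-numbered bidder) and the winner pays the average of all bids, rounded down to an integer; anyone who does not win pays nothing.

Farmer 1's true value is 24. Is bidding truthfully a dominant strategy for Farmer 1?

Consider the case where Farmer 2 bids 5 and Farmer 3 bids 5.
Truthful bid 24: wins, pays 11, utility 24 - 11 = 13.
Bid 5 instead: wins, pays 5, utility 24 - 5 = 19.
Since 19 > 13, bidding 5 is strictly better here, so truthful bidding is not dominant.

No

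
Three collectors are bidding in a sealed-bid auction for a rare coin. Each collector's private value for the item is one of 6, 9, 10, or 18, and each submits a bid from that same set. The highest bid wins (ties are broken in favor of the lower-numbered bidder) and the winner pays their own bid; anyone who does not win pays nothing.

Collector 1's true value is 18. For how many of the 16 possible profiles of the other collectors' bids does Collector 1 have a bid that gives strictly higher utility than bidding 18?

Others bid (6, 6): truth gives 0; bid 6 gives 12 > 0. Violating.
Others bid (6, 9): truth gives 0; bid 9 gives 9 > 0. Violating.
Others bid (6, 10): truth gives 0; bid 10 gives 8 > 0. Violating.
Others bid (9, 6): truth gives 0; bid 9 gives 9 > 0. Violating.
Others bid (6, 18): truth gives 0; no alternative beats it.
Others bid (9, 18): truth gives 0; no alternative beats it.
(Checking all 16 profiles: 9 have a profitable deviation, 7 do not.)

9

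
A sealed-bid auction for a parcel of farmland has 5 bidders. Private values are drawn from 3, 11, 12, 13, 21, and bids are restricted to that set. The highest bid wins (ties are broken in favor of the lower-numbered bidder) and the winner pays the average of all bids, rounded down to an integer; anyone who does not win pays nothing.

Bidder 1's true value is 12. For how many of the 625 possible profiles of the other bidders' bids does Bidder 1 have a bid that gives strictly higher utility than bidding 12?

Others bid (3, 3, 3, 3): truth gives 8; bid 3 gives 9 > 8. Violating.
Others bid (3, 3, 3, 13): truth gives 0; bid 13 gives 5 > 0. Violating.
Others bid (3, 3, 3, 21): truth gives 0; bid 21 gives 2 > 0. Violating.
Others bid (3, 3, 11, 11): truth gives 4; bid 11 gives 5 > 4. Violating.
Others bid (3, 3, 3, 11): truth gives 6; no alternative beats it.
Others bid (3, 3, 3, 12): truth gives 6; no alternative beats it.
(Checking all 625 profiles: 137 have a profitable deviation, 488 do not.)

137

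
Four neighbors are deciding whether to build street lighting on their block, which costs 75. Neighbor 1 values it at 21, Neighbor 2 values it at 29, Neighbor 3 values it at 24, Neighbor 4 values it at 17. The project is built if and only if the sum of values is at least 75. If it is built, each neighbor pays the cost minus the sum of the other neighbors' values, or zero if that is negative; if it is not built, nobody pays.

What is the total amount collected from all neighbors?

Total value 91 ≥ cost 75, so it is built.
Neighbor 1: others sum to 70; max(0, 75 - 70) = 5.
Neighbor 2: others sum to 62; max(0, 75 - 62) = 13.
Neighbor 3: others sum to 67; max(0, 75 - 67) = 8.
Neighbor 4: others sum to 74; max(0, 75 - 74) = 1.
Total collected = 5 + 13 + 8 + 1 = 27.

27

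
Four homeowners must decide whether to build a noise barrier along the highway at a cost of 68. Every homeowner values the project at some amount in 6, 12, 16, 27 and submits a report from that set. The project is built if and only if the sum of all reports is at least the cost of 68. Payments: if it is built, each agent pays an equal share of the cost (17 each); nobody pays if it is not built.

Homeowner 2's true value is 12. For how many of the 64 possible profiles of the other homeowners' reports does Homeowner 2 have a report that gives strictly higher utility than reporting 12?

6

Others report (6, 27, 27): truth gives -5; report 6 gives 0 > -5. Violating.
Others report (16, 16, 27): truth gives -5; report 6 gives 0 > -5. Violating.
Others report (16, 27, 16): truth gives -5; report 6 gives 0 > -5. Violating.
Others report (27, 6, 27): truth gives -5; report 6 gives 0 > -5. Violating.
Others report (6, 6, 6): truth gives 0; no alternative beats it.
Others report (6, 6, 12): truth gives 0; no alternative beats it.
(Checking all 64 profiles: 6 have a profitable deviation, 58 do not.)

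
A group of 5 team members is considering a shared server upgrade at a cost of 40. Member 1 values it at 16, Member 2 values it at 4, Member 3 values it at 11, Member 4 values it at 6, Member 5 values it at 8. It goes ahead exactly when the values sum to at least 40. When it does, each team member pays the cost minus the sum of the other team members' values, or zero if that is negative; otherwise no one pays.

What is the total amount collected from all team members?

21

Total value 45 ≥ cost 40, so it is built.
Member 1: others sum to 29; max(0, 40 - 29) = 11.
Member 2: others sum to 41; max(0, 40 - 41) = 0.
Member 3: others sum to 34; max(0, 40 - 34) = 6.
Member 4: others sum to 39; max(0, 40 - 39) = 1.
Member 5: others sum to 37; max(0, 40 - 37) = 3.
Total collected = 11 + 0 + 6 + 1 + 3 = 21.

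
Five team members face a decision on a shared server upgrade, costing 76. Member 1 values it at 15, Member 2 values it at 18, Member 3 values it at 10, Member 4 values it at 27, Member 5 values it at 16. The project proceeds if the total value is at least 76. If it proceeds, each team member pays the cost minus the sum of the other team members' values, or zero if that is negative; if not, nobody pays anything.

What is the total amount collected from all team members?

Total value 86 ≥ cost 76, so it is built.
Member 1: others sum to 71; max(0, 76 - 71) = 5.
Member 2: others sum to 68; max(0, 76 - 68) = 8.
Member 3: others sum to 76; max(0, 76 - 76) = 0.
Member 4: others sum to 59; max(0, 76 - 59) = 17.
Member 5: others sum to 70; max(0, 76 - 70) = 6.
Total collected = 5 + 8 + 0 + 17 + 6 = 36.

36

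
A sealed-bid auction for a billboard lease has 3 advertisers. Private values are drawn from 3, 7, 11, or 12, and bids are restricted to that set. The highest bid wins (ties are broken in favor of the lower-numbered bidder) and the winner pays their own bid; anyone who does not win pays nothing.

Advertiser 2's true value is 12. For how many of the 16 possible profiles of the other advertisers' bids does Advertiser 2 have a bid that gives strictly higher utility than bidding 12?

Others bid (3, 3): truth gives 0; bid 7 gives 5 > 0. Violating.
Others bid (3, 7): truth gives 0; bid 7 gives 5 > 0. Violating.
Others bid (3, 11): truth gives 0; bid 11 gives 1 > 0. Violating.
Others bid (7, 3): truth gives 0; bid 11 gives 1 > 0. Violating.
Others bid (3, 12): truth gives 0; no alternative beats it.
Others bid (7, 12): truth gives 0; no alternative beats it.
(Checking all 16 profiles: 6 have a profitable deviation, 10 do not.)

6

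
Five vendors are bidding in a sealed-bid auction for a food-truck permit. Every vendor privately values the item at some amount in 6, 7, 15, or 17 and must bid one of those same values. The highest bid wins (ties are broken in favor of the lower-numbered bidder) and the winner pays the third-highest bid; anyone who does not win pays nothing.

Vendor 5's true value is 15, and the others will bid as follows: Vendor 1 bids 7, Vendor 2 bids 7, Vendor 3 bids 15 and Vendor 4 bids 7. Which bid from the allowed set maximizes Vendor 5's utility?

17

Bid 6: loses, pays 0, utility 0.
Bid 7: loses, pays 0, utility 0.
Bid 15: loses, pays 0, utility 0.
Bid 17: wins, pays 7, utility 15 - 7 = 8.
The best choice is 17 with utility 8.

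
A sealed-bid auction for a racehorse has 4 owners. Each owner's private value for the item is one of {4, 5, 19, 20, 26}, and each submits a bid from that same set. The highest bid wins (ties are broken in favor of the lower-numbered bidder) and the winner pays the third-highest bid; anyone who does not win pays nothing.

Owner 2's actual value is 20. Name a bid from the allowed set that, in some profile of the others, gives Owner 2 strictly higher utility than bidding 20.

Suppose Owner 1 bids 4, Owner 3 bids 4 and Owner 4 bids 26.
Bid 20: loses, pays 0, utility 0.
Bid 26: wins, pays 4, utility 20 - 4 = 16.
So bidding 26 beats truth here (16 > 0).

26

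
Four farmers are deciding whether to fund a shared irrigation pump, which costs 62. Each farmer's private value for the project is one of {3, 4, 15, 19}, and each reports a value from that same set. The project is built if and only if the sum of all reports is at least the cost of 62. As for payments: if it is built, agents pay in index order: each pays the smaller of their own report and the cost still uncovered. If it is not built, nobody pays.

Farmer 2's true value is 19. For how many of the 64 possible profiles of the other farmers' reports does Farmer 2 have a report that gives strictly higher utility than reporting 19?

7

Others report (15, 15, 19): truth gives 0; report 15 gives 4 > 0. Violating.
Others report (15, 19, 15): truth gives 0; report 15 gives 4 > 0. Violating.
Others report (15, 19, 19): truth gives 0; report 15 gives 4 > 0. Violating.
Others report (19, 15, 15): truth gives 0; report 15 gives 4 > 0. Violating.
Others report (3, 3, 3): truth gives 0; no alternative beats it.
Others report (3, 3, 4): truth gives 0; no alternative beats it.
(Checking all 64 profiles: 7 have a profitable deviation, 57 do not.)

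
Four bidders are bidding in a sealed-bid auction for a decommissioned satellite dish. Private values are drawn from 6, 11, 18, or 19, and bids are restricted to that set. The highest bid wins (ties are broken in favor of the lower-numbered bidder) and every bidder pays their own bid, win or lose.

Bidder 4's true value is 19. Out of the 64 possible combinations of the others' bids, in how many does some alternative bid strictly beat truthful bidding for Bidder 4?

Others bid (6, 6, 6): truth gives 0; bid 11 gives 8 > 0. Violating.
Others bid (6, 6, 11): truth gives 0; bid 18 gives 1 > 0. Violating.
Others bid (6, 6, 19): truth gives -19; bid 6 gives -6 > -19. Violating.
Others bid (6, 11, 6): truth gives 0; bid 18 gives 1 > 0. Violating.
Others bid (6, 6, 18): truth gives 0; no alternative beats it.
Others bid (6, 11, 18): truth gives 0; no alternative beats it.
(Checking all 64 profiles: 45 have a profitable deviation, 19 do not.)

45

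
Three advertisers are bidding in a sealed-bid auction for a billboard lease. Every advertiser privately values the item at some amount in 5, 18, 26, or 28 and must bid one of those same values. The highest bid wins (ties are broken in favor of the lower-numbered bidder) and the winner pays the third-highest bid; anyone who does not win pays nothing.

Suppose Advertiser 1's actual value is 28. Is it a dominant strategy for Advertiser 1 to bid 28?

Check each profile of the others' bids and compare truth against every alternative bid.
Others bid (5, 28): truth gives 23, best alternative gives 0.
Others bid (28, 5): truth gives 23, best alternative gives 0.
Others bid (18, 28): truth gives 10, best alternative gives 0.
Others bid (28, 18): truth gives 10, best alternative gives 0.
Others bid (26, 28): truth gives 2, best alternative gives 0.
Others bid (28, 26): truth gives 2, best alternative gives 0.
(Remaining 10 profiles checked similarly; truth is weakly best in each.)
In every case the truthful bid is at least as good as any alternative, so it is a dominant strategy.

Yes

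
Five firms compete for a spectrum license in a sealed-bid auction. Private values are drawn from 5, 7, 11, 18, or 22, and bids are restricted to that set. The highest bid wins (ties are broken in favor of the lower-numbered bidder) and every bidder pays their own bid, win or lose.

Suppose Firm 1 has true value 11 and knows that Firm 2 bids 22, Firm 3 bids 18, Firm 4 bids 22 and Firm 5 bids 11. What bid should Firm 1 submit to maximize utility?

5

Bid 5: loses but pays 5, utility -5.
Bid 7: loses but pays 7, utility -7.
Bid 11: loses but pays 11, utility -11.
Bid 18: loses but pays 18, utility -18.
Bid 22: wins, pays 22, utility 11 - 22 = -11.
The best choice is 5 with utility -5.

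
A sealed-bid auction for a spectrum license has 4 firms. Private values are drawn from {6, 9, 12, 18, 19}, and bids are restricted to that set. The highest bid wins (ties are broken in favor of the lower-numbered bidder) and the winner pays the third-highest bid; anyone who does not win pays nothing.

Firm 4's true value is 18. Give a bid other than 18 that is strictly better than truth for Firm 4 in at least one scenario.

19

Suppose Firm 1 bids 6, Firm 2 bids 6 and Firm 3 bids 18.
Bid 18: loses, pays 0, utility 0.
Bid 19: wins, pays 6, utility 18 - 6 = 12.
So bidding 19 beats truth here (12 > 0).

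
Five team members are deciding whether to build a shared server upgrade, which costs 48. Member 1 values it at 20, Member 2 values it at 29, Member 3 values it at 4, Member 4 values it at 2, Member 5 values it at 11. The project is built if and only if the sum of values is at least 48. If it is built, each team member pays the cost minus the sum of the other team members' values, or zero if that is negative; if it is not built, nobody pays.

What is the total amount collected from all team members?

Total value 66 ≥ cost 48, so it is built.
Member 1: others sum to 46; max(0, 48 - 46) = 2.
Member 2: others sum to 37; max(0, 48 - 37) = 11.
Member 3: others sum to 62; max(0, 48 - 62) = 0.
Member 4: others sum to 64; max(0, 48 - 64) = 0.
Member 5: others sum to 55; max(0, 48 - 55) = 0.
Total collected = 2 + 11 + 0 + 0 + 0 = 13.

13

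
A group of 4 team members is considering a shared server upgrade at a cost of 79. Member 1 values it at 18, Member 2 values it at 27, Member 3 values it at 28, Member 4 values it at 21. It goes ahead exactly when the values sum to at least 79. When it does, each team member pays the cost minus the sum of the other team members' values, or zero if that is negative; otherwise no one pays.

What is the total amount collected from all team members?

34

Total value 94 ≥ cost 79, so it is built.
Member 1: others sum to 76; max(0, 79 - 76) = 3.
Member 2: others sum to 67; max(0, 79 - 67) = 12.
Member 3: others sum to 66; max(0, 79 - 66) = 13.
Member 4: others sum to 73; max(0, 79 - 73) = 6.
Total collected = 3 + 12 + 13 + 6 = 34.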